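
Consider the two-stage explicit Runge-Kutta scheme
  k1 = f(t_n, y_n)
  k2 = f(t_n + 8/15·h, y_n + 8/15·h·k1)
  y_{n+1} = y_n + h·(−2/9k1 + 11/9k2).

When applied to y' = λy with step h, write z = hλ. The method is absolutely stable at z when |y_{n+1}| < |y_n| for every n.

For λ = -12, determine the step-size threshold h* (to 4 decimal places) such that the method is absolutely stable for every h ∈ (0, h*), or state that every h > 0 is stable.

Set f=λy, z=hλ:
  k1=λy_n ⇒ h·k1=z·y_n;  k2=λ(1+8/15z)y_n ⇒ h·k2=z(1+8/15z)y_n
  y_{n+1}/y_n = 1 − 2/9z + 11/9z(1+8/15z) = 1 + z + 88/135z²
  ⇒ R(z) = 1 + z + 88/135z².

Need |R(x)|<1, x<0.
x=-0.5: |R|=0.6630
R=1: x+88/135x²=0 ⇒ x=−135/88=-1.5341; min R=1−1/(4·88/135)=0.6165>−1
Confirm numerically:
  x=-1.475: |R|=0.94319 <1
  x=-1.336: |R|=0.82749 <1
  x=-0.977: |R|=0.64521 <1
  x=-0.803: |R|=0.61732 <1
  x=-1.938: |R|=1.51025 >1
  x=-1.743: |R|=1.23736 >1
So |R|<1 on (-1.5341, 0).

(-1.5341,0); λ=-12 ⇒ h* = (135/88)/12 = 0.1278.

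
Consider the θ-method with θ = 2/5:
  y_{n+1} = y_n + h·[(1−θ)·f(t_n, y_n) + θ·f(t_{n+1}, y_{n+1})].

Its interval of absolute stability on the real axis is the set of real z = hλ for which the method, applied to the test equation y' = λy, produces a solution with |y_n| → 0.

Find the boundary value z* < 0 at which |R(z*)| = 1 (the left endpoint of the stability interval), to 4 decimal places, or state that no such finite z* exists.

left endpoint -10.0000.

Test eqn y'=λy, z=hλ:
  y_{n+1} = y_n + z·[3/5·y_n + 2/5·y_{n+1}] ⇒ (1 − 2/5z)y_{n+1} = (1 + 3/5z)y_n
  Hence R(z) = (1 + 3/5z)/(1 − 2/5z).

Boundary: |R(x)|=1, x<0.
x=-0.72: |R|=0.4410
R=−1: 1+3/5x = −1+2/5x ⇒ -1/5x=2 ⇒ x=2/(-1/5)=-10.0000
Confirm numerically:
  x=-9.300: |R|=0.97034 <1
  x=-6.843: |R|=0.83105 <1
  x=-6.411: |R|=0.79862 <1
  x=-4.880: |R|=0.65312 <1
  x=-10.524: |R|=1.02012 >1
  x=-10.495: |R|=1.01905 >1
  x=-10.178: |R|=1.00702 >1
Interval (-10.0000, 0).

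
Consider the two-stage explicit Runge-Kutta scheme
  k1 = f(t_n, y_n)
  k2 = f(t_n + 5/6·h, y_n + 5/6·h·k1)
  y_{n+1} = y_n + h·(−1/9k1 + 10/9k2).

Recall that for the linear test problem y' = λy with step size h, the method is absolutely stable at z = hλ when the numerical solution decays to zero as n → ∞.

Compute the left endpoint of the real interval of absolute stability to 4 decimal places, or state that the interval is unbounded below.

z* = -1.0800.

Test eqn y'=λy, z=hλ:
  k1=λy_n ⇒ h·k1=z·y_n;  k2=λ(1+5/6z)y_n ⇒ h·k2=z(1+5/6z)y_n
  y_{n+1}/y_n = 1 − 1/9z + 10/9z(1+5/6z) = 1 + z + 25/27z²
  Hence R(z) = 1 + z + 25/27z².

Need |R(x)|<1, x<0.
x=-0.52: |R|=0.7304
R=1: x+25/27x²=0 ⇒ x=−27/25=-1.0800; min R=1−1/(4·25/27)=0.7300>−1
Confirm numerically:
  x=-0.993: |R|=0.92001 <1
  x=-0.630: |R|=0.73750 <1
  x=-0.434: |R|=0.74040 <1
  x=-1.172: |R|=1.09984 >1
  x=-1.142: |R|=1.06556 >1
Interval (-1.0800, 0).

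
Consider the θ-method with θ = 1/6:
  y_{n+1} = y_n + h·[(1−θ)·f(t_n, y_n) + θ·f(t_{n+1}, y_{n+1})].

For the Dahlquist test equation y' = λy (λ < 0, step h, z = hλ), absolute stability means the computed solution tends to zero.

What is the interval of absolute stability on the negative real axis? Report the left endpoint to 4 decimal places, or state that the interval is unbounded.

On y'=λy, z=hλ:
  y_{n+1} = y_n + z·[5/6·y_n + 1/6·y_{n+1}] ⇒ (1 − 1/6z)y_{n+1} = (1 + 5/6z)y_n
  Hence R(z) = (1 + 5/6z)/(1 − 1/6z).

Boundary: |R(x)|=1, x<0.
x=-1.24: |R|=0.0276
R=−1: 1+5/6x = −1+1/6x ⇒ -2/3x=2 ⇒ x=2/(-2/3)=-3.0000
Confirm numerically:
  x=-2.852: |R|=0.93312 <1
  x=-2.118: |R|=0.56541 <1
  x=-2.096: |R|=0.55336 <1
  x=-3.534: |R|=1.22404 >1
  x=-3.428: |R|=1.18159 >1
  x=-3.239: |R|=1.10347 >1
Stable set (-3.0000, 0).

(-3.0000, 0).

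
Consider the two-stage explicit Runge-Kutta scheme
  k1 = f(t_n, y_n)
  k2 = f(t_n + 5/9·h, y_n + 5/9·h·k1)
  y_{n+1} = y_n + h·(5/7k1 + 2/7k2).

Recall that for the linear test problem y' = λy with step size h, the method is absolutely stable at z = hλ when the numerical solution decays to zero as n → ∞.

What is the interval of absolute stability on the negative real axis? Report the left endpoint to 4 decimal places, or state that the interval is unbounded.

(-6.3000, 0).

On y'=λy, z=hλ:
  k1=λy_n ⇒ h·k1=z·y_n;  k2=λ(1+5/9z)y_n ⇒ h·k2=z(1+5/9z)y_n
  y_{n+1}/y_n = 1 + 5/7z + 2/7z(1+5/9z) = 1 + z + 10/63z²
  ⇒ R(z) = 1 + z + 10/63z².

Find x<0 with |R(x)|<1.
x=-0.79: |R|=0.3091
R=1: x+10/63x²=0 ⇒ x=−63/10=-6.3000; min R=1−1/(4·10/63)=-0.5750>−1
Confirm numerically:
  x=-5.645: |R|=0.41310 <1
  x=-5.236: |R|=0.11570 <1
  x=-4.733: |R|=0.17724 <1
  x=-6.660: |R|=1.38057 >1
  x=-6.564: |R|=1.27506 >1
  x=-6.366: |R|=1.06669 >1
Interval (-6.3000, 0).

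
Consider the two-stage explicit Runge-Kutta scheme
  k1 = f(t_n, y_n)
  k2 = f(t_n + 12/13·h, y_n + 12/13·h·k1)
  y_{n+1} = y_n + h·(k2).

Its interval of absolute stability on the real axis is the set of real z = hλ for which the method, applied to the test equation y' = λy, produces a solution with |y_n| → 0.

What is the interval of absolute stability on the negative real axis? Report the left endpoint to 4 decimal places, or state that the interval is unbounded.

Test eqn y'=λy, z=hλ:
  k1=λy_n ⇒ h·k1=z·y_n;  k2=λ(1+12/13z)y_n ⇒ h·k2=z(1+12/13z)y_n
  y_{n+1}/y_n = 1 + z(1+12/13z) = 1 + z + 12/13z²
  R(z) = 1 + z + 12/13z².

Boundary: |R(x)|=1, x<0.
x=-1.75: |R|=2.0769
R=1: x+12/13x²=0 ⇒ x=−13/12=-1.0833; min R=1−1/(4·12/13)=0.7292>−1
Confirm numerically:
  x=-0.708: |R|=0.75471 <1
  x=-0.577: |R|=0.73032 <1
  x=-0.509: |R|=0.73015 <1
  x=-0.494: |R|=0.73126 <1
  x=-1.588: |R|=1.73976 >1
  x=-1.429: |R|=1.45596 >1
  x=-1.143: |R|=1.06295 >1
Stable set (-1.0833, 0).

(-1.0833, 0).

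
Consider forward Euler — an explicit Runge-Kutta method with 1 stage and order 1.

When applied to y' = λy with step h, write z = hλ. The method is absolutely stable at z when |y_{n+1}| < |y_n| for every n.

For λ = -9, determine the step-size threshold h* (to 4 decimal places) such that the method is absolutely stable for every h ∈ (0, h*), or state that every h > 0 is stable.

(-2.0000,0); λ=-9 ⇒ h* = 0.2222.

Set f=λy, z=hλ:
  order 1, 1-stage ⇒ R(z)=1+z
  (e.g. R(-1.06)=-0.06000, |R|=0.06000)

Find x<0 with |R(x)|<1.
x=-1.06: |R|=0.0600
|R(-2.21)|=1.2100 |R(-2.19)|=1.1900 |R(-1)|=0.0000
Bisect:
  x_lo=-2.7254 |R|=1.7254  x_hi=-0.2360 |R|=0.7640
  mid=-1.48071 |R|=0.48071 →hi
  mid=-2.10304 |R|=1.10304 →lo
  mid=-1.79188 |R|=0.79188 →hi
  mid=-1.94746 |R|=0.94746 →hi
  mid=-2.02525 |R|=1.02525 →lo
  mid=-1.98635 |R|=0.98635 →hi
  mid=-2.00580 |R|=1.00580 →lo
  ...
  [-2.00003,-1.99988] ⇒ x*=-2.0000
Stable set (-2.0000, 0).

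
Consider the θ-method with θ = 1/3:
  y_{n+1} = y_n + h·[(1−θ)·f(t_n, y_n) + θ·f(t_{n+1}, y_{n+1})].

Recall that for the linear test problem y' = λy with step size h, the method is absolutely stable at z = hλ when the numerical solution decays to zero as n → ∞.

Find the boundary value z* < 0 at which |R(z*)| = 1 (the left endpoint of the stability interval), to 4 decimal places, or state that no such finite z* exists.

z* = -6.0000.

With y'=λy (z=hλ):
  y_{n+1} = y_n + z·[2/3·y_n + 1/3·y_{n+1}] ⇒ (1 − 1/3z)y_{n+1} = (1 + 2/3z)y_n
  R(z) = (1 + 2/3z)/(1 − 1/3z).

Boundary: |R(x)|=1, x<0.
x=-1.73: |R|=0.0973
R=−1: 1+2/3x = −1+1/3x ⇒ -1/3x=2 ⇒ x=2/(-1/3)=-6.0000
Confirm numerically:
  x=-4.150: |R|=0.74126 <1
  x=-3.744: |R|=0.66548 <1
  x=-3.342: |R|=0.58089 <1
  x=-6.428: |R|=1.04540 >1
  x=-6.062: |R|=1.00684 >1
Stable set (-6.0000, 0).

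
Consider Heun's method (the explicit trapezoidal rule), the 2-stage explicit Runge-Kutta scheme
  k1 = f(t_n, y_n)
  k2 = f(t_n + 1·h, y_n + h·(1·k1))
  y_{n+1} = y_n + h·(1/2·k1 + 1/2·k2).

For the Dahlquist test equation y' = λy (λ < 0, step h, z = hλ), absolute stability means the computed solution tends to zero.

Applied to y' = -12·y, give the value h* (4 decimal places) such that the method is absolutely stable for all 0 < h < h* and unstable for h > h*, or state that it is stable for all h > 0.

(-2.0000,0); λ=-12 ⇒ h* = 0.1667.

Set f=λy, z=hλ:
  order 2, 2-stage ⇒ R(z)=1+z+z^2/2
  (e.g. R(-1.07)=0.50245, |R|=0.50245)

Solve |R(x)|<1 on ℝ⁻.
x=-1.07: |R|=0.5025
|R(-1.94)|=0.9418 |R(-1.63)|=0.6985 |R(-1.19)|=0.5181
Bisect:
  x_lo=-2.8828 |R|=2.2724  x_hi=-0.3608 |R|=0.7043
  mid=-1.62178 |R|=0.69330 →hi
  mid=-2.25228 |R|=1.28410 →lo
  mid=-1.93703 |R|=0.93901 →hi
  mid=-2.09465 |R|=1.09913 →lo
  mid=-2.01584 |R|=1.01597 →lo
  mid=-1.97644 |R|=0.97671 →hi
  mid=-1.99614 |R|=0.99615 →hi
  ...
  [-2.00014,-1.99999] ⇒ x*=-2.0000
Interval (-2.0000, 0).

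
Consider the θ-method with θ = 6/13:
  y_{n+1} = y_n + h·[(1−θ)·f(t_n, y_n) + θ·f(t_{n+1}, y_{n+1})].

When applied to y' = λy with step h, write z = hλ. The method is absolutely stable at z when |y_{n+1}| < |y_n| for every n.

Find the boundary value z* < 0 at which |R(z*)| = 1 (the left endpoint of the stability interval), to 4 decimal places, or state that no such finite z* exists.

z* = -26.0000.

On y'=λy, z=hλ:
  y_{n+1} = y_n + z·[7/13·y_n + 6/13·y_{n+1}] ⇒ (1 − 6/13z)y_{n+1} = (1 + 7/13z)y_n
  R(z) = (1 + 7/13z)/(1 − 6/13z).

Find x<0 with |R(x)|<1.
x=-1.08: |R|=0.2793
R=−1: 1+7/13x = −1+6/13x ⇒ -1/13x=2 ⇒ x=2/(-1/13)=-26.0000
Confirm numerically:
  x=-22.803: |R|=0.97866 <1
  x=-20.707: |R|=0.96143 <1
  x=-18.563: |R|=0.94021 <1
  x=-17.584: |R|=0.92898 <1
  x=-26.371: |R|=1.00217 >1
  x=-26.241: |R|=1.00141 >1
So |R|<1 on (-26.0000, 0).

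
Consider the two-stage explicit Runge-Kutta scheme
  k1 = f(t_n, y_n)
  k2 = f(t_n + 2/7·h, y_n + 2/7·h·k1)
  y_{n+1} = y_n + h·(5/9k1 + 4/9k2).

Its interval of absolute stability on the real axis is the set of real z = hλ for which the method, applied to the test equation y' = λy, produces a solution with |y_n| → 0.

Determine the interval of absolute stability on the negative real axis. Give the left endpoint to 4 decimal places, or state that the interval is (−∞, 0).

Test eqn y'=λy, z=hλ:
  k1=λy_n ⇒ h·k1=z·y_n;  k2=λ(1+2/7z)y_n ⇒ h·k2=z(1+2/7z)y_n
  y_{n+1}/y_n = 1 + 5/9z + 4/9z(1+2/7z) = 1 + z + 8/63z²
  ⇒ R(z) = 1 + z + 8/63z².

Solve |R(x)|<1 on ℝ⁻.
x=-1.76: |R|=0.3667
R=1: x+8/63x²=0 ⇒ x=−63/8=-7.8750; min R=1−1/(4·8/63)=-0.9688>−1
Confirm numerically:
  x=-7.635: |R|=0.76731 <1
  x=-7.624: |R|=0.75700 <1
  x=-4.601: |R|=0.91285 <1
  x=-3.546: |R|=0.94929 <1
  x=-8.457: |R|=1.62501 >1
  x=-8.127: |R|=1.26006 >1
Interval (-7.8750, 0).

z∈(-7.8750,0).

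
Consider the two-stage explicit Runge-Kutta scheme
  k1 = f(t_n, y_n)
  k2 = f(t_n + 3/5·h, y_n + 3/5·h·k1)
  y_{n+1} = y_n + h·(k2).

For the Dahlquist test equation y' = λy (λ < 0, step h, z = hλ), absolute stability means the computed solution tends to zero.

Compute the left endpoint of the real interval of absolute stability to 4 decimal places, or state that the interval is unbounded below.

Set f=λy, z=hλ:
  k1=λy_n ⇒ h·k1=z·y_n;  k2=λ(1+3/5z)y_n ⇒ h·k2=z(1+3/5z)y_n
  y_{n+1}/y_n = 1 + z(1+3/5z) = 1 + z + 3/5z²
  so R(z) = 1 + z + 3/5z².

Find x<0 with |R(x)|<1.
x=-1.26: |R|=0.6926
R=1: x+3/5x²=0 ⇒ x=−5/3=-1.6667; min R=1−1/(4·3/5)=0.5833>−1
Confirm numerically:
  x=-1.232: |R|=0.67869 <1
  x=-1.191: |R|=0.66009 <1
  x=-0.853: |R|=0.58357 <1
  x=-2.127: |R|=1.58748 >1
  x=-1.752: |R|=1.08970 >1
Interval (-1.6667, 0).

left endpoint -1.6667.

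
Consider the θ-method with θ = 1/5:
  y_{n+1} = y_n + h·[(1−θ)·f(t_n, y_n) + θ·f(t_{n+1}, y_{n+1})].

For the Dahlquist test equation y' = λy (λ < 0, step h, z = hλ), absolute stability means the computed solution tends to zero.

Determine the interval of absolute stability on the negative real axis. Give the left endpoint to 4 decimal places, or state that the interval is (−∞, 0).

On y'=λy, z=hλ:
  y_{n+1} = y_n + z·[4/5·y_n + 1/5·y_{n+1}] ⇒ (1 − 1/5z)y_{n+1} = (1 + 4/5z)y_n
  R(z) = (1 + 4/5z)/(1 − 1/5z).

Need |R(x)|<1, x<0.
x=-0.41: |R|=0.6211
R=−1: 1+4/5x = −1+1/5x ⇒ -3/5x=2 ⇒ x=2/(-3/5)=-3.3333
Confirm numerically:
  x=-2.810: |R|=0.79898 <1
  x=-1.628: |R|=0.22812 <1
  x=-1.537: |R|=0.17562 <1
  x=-3.634: |R|=1.10447 >1
  x=-3.618: |R|=1.09909 >1
Stable set (-3.3333, 0).

z∈(-3.3333,0).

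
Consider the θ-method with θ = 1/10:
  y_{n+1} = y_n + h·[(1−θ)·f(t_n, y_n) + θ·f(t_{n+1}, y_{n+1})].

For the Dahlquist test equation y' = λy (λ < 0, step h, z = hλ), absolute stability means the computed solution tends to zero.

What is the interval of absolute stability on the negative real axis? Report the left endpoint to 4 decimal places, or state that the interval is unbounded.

(-2.5000, 0).

Set f=λy, z=hλ:
  y_{n+1} = y_n + z·[9/10·y_n + 1/10·y_{n+1}] ⇒ (1 − 1/10z)y_{n+1} = (1 + 9/10z)y_n
  R(z) = (1 + 9/10z)/(1 − 1/10z).

Boundary: |R(x)|=1, x<0.
x=-1.66: |R|=0.4237
R=−1: 1+9/10x = −1+1/10x ⇒ -4/5x=2 ⇒ x=2/(-4/5)=-2.5000
Confirm numerically:
  x=-2.381: |R|=0.92311 <1
  x=-1.621: |R|=0.39489 <1
  x=-1.311: |R|=0.15905 <1
  x=-1.139: |R|=0.02253 <1
  x=-2.865: |R|=1.22697 >1
  x=-2.523: |R|=1.01469 >1
Stable set (-2.5000, 0).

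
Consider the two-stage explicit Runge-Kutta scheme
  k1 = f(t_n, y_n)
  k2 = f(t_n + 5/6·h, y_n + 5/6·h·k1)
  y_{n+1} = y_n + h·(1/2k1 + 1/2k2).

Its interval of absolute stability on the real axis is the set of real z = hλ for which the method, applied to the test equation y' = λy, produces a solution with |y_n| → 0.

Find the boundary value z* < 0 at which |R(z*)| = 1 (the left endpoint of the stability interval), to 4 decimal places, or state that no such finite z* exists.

z* = -2.4000.

Test eqn y'=λy, z=hλ:
  k1=λy_n ⇒ h·k1=z·y_n;  k2=λ(1+5/6z)y_n ⇒ h·k2=z(1+5/6z)y_n
  y_{n+1}/y_n = 1 + 1/2z + 1/2z(1+5/6z) = 1 + z + 5/12z²
  Hence R(z) = 1 + z + 5/12z².

Find x<0 with |R(x)|<1.
x=-1.14: |R|=0.4015
R=1: x+5/12x²=0 ⇒ x=−12/5=-2.4000; min R=1−1/(4·5/12)=0.4000>−1
Confirm numerically:
  x=-2.271: |R|=0.87793 <1
  x=-2.015: |R|=0.67676 <1
  x=-1.669: |R|=0.49165 <1
  x=-2.886: |R|=1.58442 >1
  x=-2.795: |R|=1.46001 >1
  x=-2.490: |R|=1.09338 >1
So |R|<1 on (-2.4000, 0).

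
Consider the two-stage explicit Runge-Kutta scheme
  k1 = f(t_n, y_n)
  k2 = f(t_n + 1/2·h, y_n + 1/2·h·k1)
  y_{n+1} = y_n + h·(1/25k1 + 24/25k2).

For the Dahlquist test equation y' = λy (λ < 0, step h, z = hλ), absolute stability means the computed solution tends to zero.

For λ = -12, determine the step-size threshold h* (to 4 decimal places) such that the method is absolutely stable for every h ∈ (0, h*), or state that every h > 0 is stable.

With y'=λy (z=hλ):
  k1=λy_n ⇒ h·k1=z·y_n;  k2=λ(1+1/2z)y_n ⇒ h·k2=z(1+1/2z)y_n
  y_{n+1}/y_n = 1 + 1/25z + 24/25z(1+1/2z) = 1 + z + 12/25z²
  Hence R(z) = 1 + z + 12/25z².

Need |R(x)|<1, x<0.
x=-1.22: |R|=0.4944
R=1: x+12/25x²=0 ⇒ x=−25/12=-2.0833; min R=1−1/(4·12/25)=0.4792>−1
Confirm numerically:
  x=-2.016: |R|=0.93484 <1
  x=-1.449: |R|=0.55881 <1
  x=-1.099: |R|=0.48074 <1
  x=-2.630: |R|=1.69011 >1
  x=-2.428: |R|=1.40169 >1
  x=-2.307: |R|=1.24768 >1
Stable set (-2.0833, 0).

(-2.0833,0); λ=-12 ⇒ h* = (25/12)/12 = 0.1736.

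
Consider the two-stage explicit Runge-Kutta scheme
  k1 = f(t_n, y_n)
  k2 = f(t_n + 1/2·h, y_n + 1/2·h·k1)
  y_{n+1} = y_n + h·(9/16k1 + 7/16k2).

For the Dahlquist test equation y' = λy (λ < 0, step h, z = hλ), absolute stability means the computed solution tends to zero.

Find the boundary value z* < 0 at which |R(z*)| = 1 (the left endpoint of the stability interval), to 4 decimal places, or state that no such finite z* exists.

On y'=λy, z=hλ:
  k1=λy_n ⇒ h·k1=z·y_n;  k2=λ(1+1/2z)y_n ⇒ h·k2=z(1+1/2z)y_n
  y_{n+1}/y_n = 1 + 9/16z + 7/16z(1+1/2z) = 1 + z + 7/32z²
  so R(z) = 1 + z + 7/32z².

Find x<0 with |R(x)|<1.
x=-0.72: |R|=0.3934
R=1: x+7/32x²=0 ⇒ x=−32/7=-4.5714; min R=1−1/(4·7/32)=-0.1429>−1
Confirm numerically:
  x=-3.655: |R|=0.26729 <1
  x=-2.923: |R|=0.05402 <1
  x=-2.346: |R|=0.14206 <1
  x=-4.858: |R|=1.30454 >1
  x=-4.710: |R|=1.14277 >1
Interval (-4.5714, 0).

z* = -4.5714.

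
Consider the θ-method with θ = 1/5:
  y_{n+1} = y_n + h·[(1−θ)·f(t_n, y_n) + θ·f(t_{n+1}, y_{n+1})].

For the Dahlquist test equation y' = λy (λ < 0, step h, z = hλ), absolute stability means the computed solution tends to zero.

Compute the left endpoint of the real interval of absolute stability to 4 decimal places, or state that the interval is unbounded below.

With y'=λy (z=hλ):
  y_{n+1} = y_n + z·[4/5·y_n + 1/5·y_{n+1}] ⇒ (1 − 1/5z)y_{n+1} = (1 + 4/5z)y_n
  R(z) = (1 + 4/5z)/(1 − 1/5z).

Find x<0 with |R(x)|<1.
x=-0.75: |R|=0.3478
R=−1: 1+4/5x = −1+1/5x ⇒ -3/5x=2 ⇒ x=2/(-3/5)=-3.3333
Confirm numerically:
  x=-2.713: |R|=0.75872 <1
  x=-2.359: |R|=0.60280 <1
  x=-1.696: |R|=0.26643 <1
  x=-1.447: |R|=0.12223 <1
  x=-3.674: |R|=1.11782 >1
  x=-3.669: |R|=1.11616 >1
  x=-3.387: |R|=1.01920 >1
So |R|<1 on (-3.3333, 0).

z* = -3.3333.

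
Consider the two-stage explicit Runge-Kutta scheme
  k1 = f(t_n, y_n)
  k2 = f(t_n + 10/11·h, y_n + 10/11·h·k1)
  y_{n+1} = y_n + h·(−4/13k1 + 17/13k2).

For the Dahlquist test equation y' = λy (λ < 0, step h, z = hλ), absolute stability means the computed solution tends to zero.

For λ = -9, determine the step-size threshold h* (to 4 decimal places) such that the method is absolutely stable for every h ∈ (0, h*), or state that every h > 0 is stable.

(-0.8412,0); λ=-9 ⇒ h* = (143/170)/9 = 0.0935.

With y'=λy (z=hλ):
  k1=λy_n ⇒ h·k1=z·y_n;  k2=λ(1+10/11z)y_n ⇒ h·k2=z(1+10/11z)y_n
  y_{n+1}/y_n = 1 − 4/13z + 17/13z(1+10/11z) = 1 + z + 170/143z²
  R(z) = 1 + z + 170/143z².

Solve |R(x)|<1 on ℝ⁻.
x=-1.56: |R|=2.3331
R=1: x+170/143x²=0 ⇒ x=−143/170=-0.8412; min R=1−1/(4·170/143)=0.7897>−1
Confirm numerically:
  x=-0.750: |R|=0.91871 <1
  x=-0.698: |R|=0.88119 <1
  x=-0.343: |R|=0.79686 <1
  x=-1.138: |R|=1.40156 >1
  x=-0.993: |R|=1.17923 >1
Interval (-0.8412, 0).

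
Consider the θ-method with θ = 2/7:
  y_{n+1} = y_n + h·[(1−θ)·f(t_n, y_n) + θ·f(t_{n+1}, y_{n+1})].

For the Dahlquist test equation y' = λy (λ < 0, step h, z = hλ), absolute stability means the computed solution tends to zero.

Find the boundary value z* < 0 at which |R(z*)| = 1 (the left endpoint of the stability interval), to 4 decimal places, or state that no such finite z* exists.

z* = -4.6667.

Test eqn y'=λy, z=hλ:
  y_{n+1} = y_n + z·[5/7·y_n + 2/7·y_{n+1}] ⇒ (1 − 2/7z)y_{n+1} = (1 + 5/7z)y_n
  Hence R(z) = (1 + 5/7z)/(1 − 2/7z).

Solve |R(x)|<1 on ℝ⁻.
x=-0.46: |R|=0.5934
R=−1: 1+5/7x = −1+2/7x ⇒ -3/7x=2 ⇒ x=2/(-3/7)=-4.6667
Confirm numerically:
  x=-3.775: |R|=0.81615 <1
  x=-3.631: |R|=0.78215 <1
  x=-3.408: |R|=0.72669 <1
  x=-5.102: |R|=1.07591 >1
  x=-4.927: |R|=1.04634 >1
  x=-4.700: |R|=1.00610 >1
So |R|<1 on (-4.6667, 0).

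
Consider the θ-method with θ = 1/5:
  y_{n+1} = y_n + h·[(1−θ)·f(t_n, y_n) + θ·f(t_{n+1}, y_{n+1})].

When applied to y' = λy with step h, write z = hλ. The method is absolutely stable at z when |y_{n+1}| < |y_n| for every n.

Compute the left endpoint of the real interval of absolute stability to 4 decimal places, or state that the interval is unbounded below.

left endpoint -3.3333.

With y'=λy (z=hλ):
  y_{n+1} = y_n + z·[4/5·y_n + 1/5·y_{n+1}] ⇒ (1 − 1/5z)y_{n+1} = (1 + 4/5z)y_n
  ⇒ R(z) = (1 + 4/5z)/(1 − 1/5z).

Solve |R(x)|<1 on ℝ⁻.
x=-1.67: |R|=0.2519
R=−1: 1+4/5x = −1+1/5x ⇒ -3/5x=2 ⇒ x=2/(-3/5)=-3.3333
Confirm numerically:
  x=-3.272: |R|=0.97776 <1
  x=-1.937: |R|=0.39614 <1
  x=-1.626: |R|=0.22698 <1
  x=-3.856: |R|=1.17706 >1
  x=-3.378: |R|=1.01599 >1
Stable set (-3.3333, 0).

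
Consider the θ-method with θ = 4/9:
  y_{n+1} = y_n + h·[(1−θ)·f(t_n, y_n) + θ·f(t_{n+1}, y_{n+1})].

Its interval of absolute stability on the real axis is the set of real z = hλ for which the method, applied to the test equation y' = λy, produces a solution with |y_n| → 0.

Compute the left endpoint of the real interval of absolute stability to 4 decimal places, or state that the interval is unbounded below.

z* = -18.0000.

With y'=λy (z=hλ):
  y_{n+1} = y_n + z·[5/9·y_n + 4/9·y_{n+1}] ⇒ (1 − 4/9z)y_{n+1} = (1 + 5/9z)y_n
  so R(z) = (1 + 5/9z)/(1 − 4/9z).

Find x<0 with |R(x)|<1.
x=-0.85: |R|=0.3831
R=−1: 1+5/9x = −1+4/9x ⇒ -1/9x=2 ⇒ x=2/(-1/9)=-18.0000
Confirm numerically:
  x=-17.913: |R|=0.99892 <1
  x=-16.314: |R|=0.97729 <1
  x=-15.808: |R|=0.96965 <1
  x=-15.576: |R|=0.96600 <1
  x=-18.512: |R|=1.00617 >1
  x=-18.420: |R|=1.00508 >1
  x=-18.171: |R|=1.00209 >1
Interval (-18.0000, 0).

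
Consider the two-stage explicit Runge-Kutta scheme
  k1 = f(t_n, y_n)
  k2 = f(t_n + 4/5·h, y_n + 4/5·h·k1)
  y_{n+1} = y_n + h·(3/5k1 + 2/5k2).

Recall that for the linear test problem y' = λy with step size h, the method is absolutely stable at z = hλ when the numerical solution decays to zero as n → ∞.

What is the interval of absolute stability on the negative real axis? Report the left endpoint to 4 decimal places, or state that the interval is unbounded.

z∈(-3.1250,0).

On y'=λy, z=hλ:
  k1=λy_n ⇒ h·k1=z·y_n;  k2=λ(1+4/5z)y_n ⇒ h·k2=z(1+4/5z)y_n
  y_{n+1}/y_n = 1 + 3/5z + 2/5z(1+4/5z) = 1 + z + 8/25z²
  ⇒ R(z) = 1 + z + 8/25z².

Boundary: |R(x)|=1, x<0.
x=-1.18: |R|=0.2656
R=1: x+8/25x²=0 ⇒ x=−25/8=-3.1250; min R=1−1/(4·8/25)=0.2188>−1
Confirm numerically:
  x=-2.412: |R|=0.44968 <1
  x=-1.924: |R|=0.26057 <1
  x=-1.922: |R|=0.26011 <1
  x=-1.434: |R|=0.22403 <1
  x=-3.657: |R|=1.62257 >1
  x=-3.522: |R|=1.44743 >1
  x=-3.381: |R|=1.27697 >1
So |R|<1 on (-3.1250, 0).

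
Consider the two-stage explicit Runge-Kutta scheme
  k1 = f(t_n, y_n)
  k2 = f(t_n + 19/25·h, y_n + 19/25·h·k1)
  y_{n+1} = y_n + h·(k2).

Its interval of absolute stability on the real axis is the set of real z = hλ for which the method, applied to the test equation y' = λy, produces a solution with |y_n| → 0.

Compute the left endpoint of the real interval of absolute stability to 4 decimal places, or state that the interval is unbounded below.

left endpoint -1.3158.

On y'=λy, z=hλ:
  k1=λy_n ⇒ h·k1=z·y_n;  k2=λ(1+19/25z)y_n ⇒ h·k2=z(1+19/25z)y_n
  y_{n+1}/y_n = 1 + z(1+19/25z) = 1 + z + 19/25z²
  ⇒ R(z) = 1 + z + 19/25z².

Need |R(x)|<1, x<0.
x=-0.55: |R|=0.6799
R=1: x+19/25x²=0 ⇒ x=−25/19=-1.3158; min R=1−1/(4·19/25)=0.6711>−1
Confirm numerically:
  x=-1.289: |R|=0.97376 <1
  x=-0.922: |R|=0.72406 <1
  x=-0.748: |R|=0.67722 <1
  x=-1.785: |R|=1.63653 >1
  x=-1.596: |R|=1.33988 >1
So |R|<1 on (-1.3158, 0).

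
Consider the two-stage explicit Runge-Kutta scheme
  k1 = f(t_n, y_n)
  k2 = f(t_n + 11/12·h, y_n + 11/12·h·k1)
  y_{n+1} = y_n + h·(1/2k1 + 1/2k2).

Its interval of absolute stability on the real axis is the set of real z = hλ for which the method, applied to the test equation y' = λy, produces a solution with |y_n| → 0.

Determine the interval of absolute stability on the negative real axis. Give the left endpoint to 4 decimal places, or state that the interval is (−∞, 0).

(-2.1818, 0).

Test eqn y'=λy, z=hλ:
  k1=λy_n ⇒ h·k1=z·y_n;  k2=λ(1+11/12z)y_n ⇒ h·k2=z(1+11/12z)y_n
  y_{n+1}/y_n = 1 + 1/2z + 1/2z(1+11/12z) = 1 + z + 11/24z²
  ⇒ R(z) = 1 + z + 11/24z².

Solve |R(x)|<1 on ℝ⁻.
x=-0.95: |R|=0.4636
R=1: x+11/24x²=0 ⇒ x=−24/11=-2.1818; min R=1−1/(4·11/24)=0.4545>−1
Confirm numerically:
  x=-2.039: |R|=0.86653 <1
  x=-1.925: |R|=0.77341 <1
  x=-1.300: |R|=0.47458 <1
  x=-2.773: |R|=1.75137 >1
  x=-2.746: |R|=1.71007 >1
  x=-2.382: |R|=1.21855 >1
Stable set (-2.1818, 0).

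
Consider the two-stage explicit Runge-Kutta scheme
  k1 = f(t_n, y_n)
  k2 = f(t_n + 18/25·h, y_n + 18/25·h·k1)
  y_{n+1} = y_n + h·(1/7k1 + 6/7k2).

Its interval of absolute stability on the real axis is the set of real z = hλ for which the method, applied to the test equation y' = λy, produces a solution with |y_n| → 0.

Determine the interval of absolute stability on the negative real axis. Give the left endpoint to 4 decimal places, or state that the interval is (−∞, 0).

On y'=λy, z=hλ:
  k1=λy_n ⇒ h·k1=z·y_n;  k2=λ(1+18/25z)y_n ⇒ h·k2=z(1+18/25z)y_n
  y_{n+1}/y_n = 1 + 1/7z + 6/7z(1+18/25z) = 1 + z + 108/175z²
  R(z) = 1 + z + 108/175z².

Find x<0 with |R(x)|<1.
x=-1.43: |R|=0.8320
R=1: x+108/175x²=0 ⇒ x=−175/108=-1.6204; min R=1−1/(4·108/175)=0.5949>−1
Confirm numerically:
  x=-1.506: |R|=0.89370 <1
  x=-1.191: |R|=0.68441 <1
  x=-1.083: |R|=0.64084 <1
  x=-1.766: |R|=1.15872 >1
  x=-1.718: |R|=1.10351 >1
Interval (-1.6204, 0).

(-1.6204, 0).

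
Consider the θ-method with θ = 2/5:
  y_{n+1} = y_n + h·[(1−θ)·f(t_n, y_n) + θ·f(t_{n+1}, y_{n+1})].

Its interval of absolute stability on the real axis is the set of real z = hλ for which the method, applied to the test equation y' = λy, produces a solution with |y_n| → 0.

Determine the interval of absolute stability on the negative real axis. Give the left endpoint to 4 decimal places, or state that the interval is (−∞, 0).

Test eqn y'=λy, z=hλ:
  y_{n+1} = y_n + z·[3/5·y_n + 2/5·y_{n+1}] ⇒ (1 − 2/5z)y_{n+1} = (1 + 3/5z)y_n
  Hence R(z) = (1 + 3/5z)/(1 − 2/5z).

Solve |R(x)|<1 on ℝ⁻.
x=-0.63: |R|=0.4968
R=−1: 1+3/5x = −1+2/5x ⇒ -1/5x=2 ⇒ x=2/(-1/5)=-10.0000
Confirm numerically:
  x=-7.324: |R|=0.86380 <1
  x=-6.269: |R|=0.78726 <1
  x=-5.759: |R|=0.74325 <1
  x=-4.072: |R|=0.54900 <1
  x=-10.595: |R|=1.02272 >1
  x=-10.592: |R|=1.02261 >1
  x=-10.576: |R|=1.02203 >1
So |R|<1 on (-10.0000, 0).

(-10.0000, 0).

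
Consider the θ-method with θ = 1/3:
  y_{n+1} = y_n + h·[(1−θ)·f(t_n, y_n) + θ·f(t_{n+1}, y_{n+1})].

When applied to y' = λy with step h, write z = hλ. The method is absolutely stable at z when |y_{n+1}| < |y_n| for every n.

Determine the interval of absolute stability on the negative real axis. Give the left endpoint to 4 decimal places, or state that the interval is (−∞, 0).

Set f=λy, z=hλ:
  y_{n+1} = y_n + z·[2/3·y_n + 1/3·y_{n+1}] ⇒ (1 − 1/3z)y_{n+1} = (1 + 2/3z)y_n
  R(z) = (1 + 2/3z)/(1 − 1/3z).

Solve |R(x)|<1 on ℝ⁻.
x=-0.48: |R|=0.5862
R=−1: 1+2/3x = −1+1/3x ⇒ -1/3x=2 ⇒ x=2/(-1/3)=-6.0000
Confirm numerically:
  x=-5.805: |R|=0.97785 <1
  x=-4.823: |R|=0.84955 <1
  x=-3.743: |R|=0.66528 <1
  x=-3.624: |R|=0.64130 <1
  x=-6.554: |R|=1.05799 >1
  x=-6.155: |R|=1.01693 >1
Interval (-6.0000, 0).

z∈(-6.0000,0).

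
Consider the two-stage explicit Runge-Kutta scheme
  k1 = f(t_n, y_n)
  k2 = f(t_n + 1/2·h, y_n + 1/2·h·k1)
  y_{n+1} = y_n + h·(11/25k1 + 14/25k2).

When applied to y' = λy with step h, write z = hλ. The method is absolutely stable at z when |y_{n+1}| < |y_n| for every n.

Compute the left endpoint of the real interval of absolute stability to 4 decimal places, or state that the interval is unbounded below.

On y'=λy, z=hλ:
  k1=λy_n ⇒ h·k1=z·y_n;  k2=λ(1+1/2z)y_n ⇒ h·k2=z(1+1/2z)y_n
  y_{n+1}/y_n = 1 + 11/25z + 14/25z(1+1/2z) = 1 + z + 7/25z²
  Hence R(z) = 1 + z + 7/25z².

Solve |R(x)|<1 on ℝ⁻.
x=-0.84: |R|=0.3576
R=1: x+7/25x²=0 ⇒ x=−25/7=-3.5714; min R=1−1/(4·7/25)=0.1071>−1
Confirm numerically:
  x=-2.970: |R|=0.49985 <1
  x=-2.815: |R|=0.40378 <1
  x=-2.025: |R|=0.12318 <1
  x=-4.100: |R|=1.60680 >1
  x=-4.069: |R|=1.56689 >1
So |R|<1 on (-3.5714, 0).

z* = -3.5714.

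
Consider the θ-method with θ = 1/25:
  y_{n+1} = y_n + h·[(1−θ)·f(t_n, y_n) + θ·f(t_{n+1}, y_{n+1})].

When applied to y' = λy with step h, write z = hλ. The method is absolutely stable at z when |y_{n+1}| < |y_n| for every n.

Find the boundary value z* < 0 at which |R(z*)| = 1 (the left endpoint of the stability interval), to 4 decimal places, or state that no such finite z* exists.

z* = -2.1739.

Test eqn y'=λy, z=hλ:
  y_{n+1} = y_n + z·[24/25·y_n + 1/25·y_{n+1}] ⇒ (1 − 1/25z)y_{n+1} = (1 + 24/25z)y_n
  R(z) = (1 + 24/25z)/(1 − 1/25z).

Need |R(x)|<1, x<0.
x=-1.77: |R|=0.6530
R=−1: 1+24/25x = −1+1/25x ⇒ -23/25x=2 ⇒ x=2/(-23/25)=-2.1739
Confirm numerically:
  x=-2.074: |R|=0.91512 <1
  x=-1.265: |R|=0.20407 <1
  x=-1.198: |R|=0.14322 <1
  x=-2.595: |R|=1.35097 >1
  x=-2.519: |R|=1.28842 >1
So |R|<1 on (-2.1739, 0).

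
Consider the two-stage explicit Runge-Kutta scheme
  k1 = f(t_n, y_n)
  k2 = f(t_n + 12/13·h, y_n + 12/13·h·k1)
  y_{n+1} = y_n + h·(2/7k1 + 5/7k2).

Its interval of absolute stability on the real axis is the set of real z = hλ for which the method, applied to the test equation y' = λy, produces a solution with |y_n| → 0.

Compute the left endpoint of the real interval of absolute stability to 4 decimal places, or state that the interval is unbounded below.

Test eqn y'=λy, z=hλ:
  k1=λy_n ⇒ h·k1=z·y_n;  k2=λ(1+12/13z)y_n ⇒ h·k2=z(1+12/13z)y_n
  y_{n+1}/y_n = 1 + 2/7z + 5/7z(1+12/13z) = 1 + z + 60/91z²
  R(z) = 1 + z + 60/91z².

Solve |R(x)|<1 on ℝ⁻.
x=-1.44: |R|=0.9272
R=1: x+60/91x²=0 ⇒ x=−91/60=-1.5167; min R=1−1/(4·60/91)=0.6208>−1
Confirm numerically:
  x=-1.023: |R|=0.66702 <1
  x=-0.908: |R|=0.63560 <1
  x=-0.894: |R|=0.63297 <1
  x=-0.702: |R|=0.62293 <1
  x=-1.987: |R|=1.61619 >1
  x=-1.905: |R|=1.48776 >1
  x=-1.759: |R|=1.28105 >1
So |R|<1 on (-1.5167, 0).

left endpoint -1.5167.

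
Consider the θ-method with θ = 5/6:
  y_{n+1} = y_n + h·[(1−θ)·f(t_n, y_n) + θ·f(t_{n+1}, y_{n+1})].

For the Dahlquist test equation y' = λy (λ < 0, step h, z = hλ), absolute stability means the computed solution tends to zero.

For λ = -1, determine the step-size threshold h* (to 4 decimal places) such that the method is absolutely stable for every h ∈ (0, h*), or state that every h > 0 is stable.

Test eqn y'=λy, z=hλ:
  y_{n+1} = y_n + z·[1/6·y_n + 5/6·y_{n+1}] ⇒ (1 − 5/6z)y_{n+1} = (1 + 1/6z)y_n
  Hence R(z) = (1 + 1/6z)/(1 − 5/6z).

Boundary: |R(x)|=1, x<0.
x=-0.87: |R|=0.4957
x=-2: |R|=0.2500
x=-10: |R|=0.0714
x=-100: |R|=0.1858
θ=5/6≥1/2 ⇒ |1+1/6x|<|1−5/6x| ∀x<0 ⇒ interval (−∞,0).

unbounded; (−∞, 0). Any h>0 works for λ=-1.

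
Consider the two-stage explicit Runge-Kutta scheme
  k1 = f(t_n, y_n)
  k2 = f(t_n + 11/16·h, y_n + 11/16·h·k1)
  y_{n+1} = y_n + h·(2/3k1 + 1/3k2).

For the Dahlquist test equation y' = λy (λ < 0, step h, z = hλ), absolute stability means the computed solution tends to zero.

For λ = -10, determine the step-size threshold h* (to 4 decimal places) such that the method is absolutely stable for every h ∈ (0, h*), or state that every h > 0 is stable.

(-4.3636,0); λ=-10 ⇒ h* = (48/11)/10 = 0.4364.

Test eqn y'=λy, z=hλ:
  k1=λy_n ⇒ h·k1=z·y_n;  k2=λ(1+11/16z)y_n ⇒ h·k2=z(1+11/16z)y_n
  y_{n+1}/y_n = 1 + 2/3z + 1/3z(1+11/16z) = 1 + z + 11/48z²
  Hence R(z) = 1 + z + 11/48z².

Find x<0 with |R(x)|<1.
x=-0.97: |R|=0.2456
R=1: x+11/48x²=0 ⇒ x=−48/11=-4.3636; min R=1−1/(4·11/48)=-0.0909>−1
Confirm numerically:
  x=-3.990: |R|=0.65836 <1
  x=-3.294: |R|=0.19256 <1
  x=-3.253: |R|=0.17204 <1
  x=-2.007: |R|=0.08391 <1
  x=-4.853: |R|=1.54424 >1
  x=-4.684: |R|=1.34388 >1
  x=-4.660: |R|=1.31649 >1
So |R|<1 on (-4.3636, 0).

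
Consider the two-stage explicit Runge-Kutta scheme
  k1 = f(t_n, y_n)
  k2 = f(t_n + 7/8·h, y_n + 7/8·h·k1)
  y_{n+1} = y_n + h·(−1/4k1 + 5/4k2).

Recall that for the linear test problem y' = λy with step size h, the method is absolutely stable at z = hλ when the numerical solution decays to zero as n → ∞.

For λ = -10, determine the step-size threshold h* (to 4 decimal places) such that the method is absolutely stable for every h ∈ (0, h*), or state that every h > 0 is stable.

(-0.9143,0); λ=-10 ⇒ h* = (32/35)/10 = 0.0914.

Set f=λy, z=hλ:
  k1=λy_n ⇒ h·k1=z·y_n;  k2=λ(1+7/8z)y_n ⇒ h·k2=z(1+7/8z)y_n
  y_{n+1}/y_n = 1 − 1/4z + 5/4z(1+7/8z) = 1 + z + 35/32z²
  ⇒ R(z) = 1 + z + 35/32z².

Find x<0 with |R(x)|<1.
x=-0.44: |R|=0.7717
R=1: x+35/32x²=0 ⇒ x=−32/35=-0.9143; min R=1−1/(4·35/32)=0.7714>−1
Confirm numerically:
  x=-0.877: |R|=0.96423 <1
  x=-0.768: |R|=0.87712 <1
  x=-0.430: |R|=0.77223 <1
  x=-1.318: |R|=1.58198 >1
  x=-1.169: |R|=1.32568 >1
  x=-1.038: |R|=1.14045 >1
So |R|<1 on (-0.9143, 0).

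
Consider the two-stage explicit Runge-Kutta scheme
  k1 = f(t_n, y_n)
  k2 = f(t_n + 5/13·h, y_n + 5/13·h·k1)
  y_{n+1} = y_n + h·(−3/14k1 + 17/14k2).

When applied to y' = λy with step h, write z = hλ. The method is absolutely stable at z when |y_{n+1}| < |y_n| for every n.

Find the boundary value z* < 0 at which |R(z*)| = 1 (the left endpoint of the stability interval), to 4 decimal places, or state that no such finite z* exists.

With y'=λy (z=hλ):
  k1=λy_n ⇒ h·k1=z·y_n;  k2=λ(1+5/13z)y_n ⇒ h·k2=z(1+5/13z)y_n
  y_{n+1}/y_n = 1 − 3/14z + 17/14z(1+5/13z) = 1 + z + 85/182z²
  Hence R(z) = 1 + z + 85/182z².

Solve |R(x)|<1 on ℝ⁻.
x=-0.65: |R|=0.5473
R=1: x+85/182x²=0 ⇒ x=−182/85=-2.1412; min R=1−1/(4·85/182)=0.4647>−1
Confirm numerically:
  x=-1.869: |R|=0.76242 <1
  x=-1.449: |R|=0.53158 <1
  x=-1.134: |R|=0.46658 <1
  x=-2.515: |R|=1.43909 >1
  x=-2.203: |R|=1.06361 >1
Interval (-2.1412, 0).

z* = -2.1412.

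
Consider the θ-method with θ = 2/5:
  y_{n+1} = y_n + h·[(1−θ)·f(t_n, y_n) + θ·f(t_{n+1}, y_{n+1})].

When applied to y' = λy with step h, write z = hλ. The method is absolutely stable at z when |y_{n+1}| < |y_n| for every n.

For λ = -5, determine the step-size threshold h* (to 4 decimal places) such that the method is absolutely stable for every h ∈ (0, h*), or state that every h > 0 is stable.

Set f=λy, z=hλ:
  y_{n+1} = y_n + z·[3/5·y_n + 2/5·y_{n+1}] ⇒ (1 − 2/5z)y_{n+1} = (1 + 3/5z)y_n
  R(z) = (1 + 3/5z)/(1 − 2/5z).

Boundary: |R(x)|=1, x<0.
x=-1.8: |R|=0.0465
R=−1: 1+3/5x = −1+2/5x ⇒ -1/5x=2 ⇒ x=2/(-1/5)=-10.0000
Confirm numerically:
  x=-9.800: |R|=0.99187 <1
  x=-9.751: |R|=0.98984 <1
  x=-8.846: |R|=0.94915 <1
  x=-4.291: |R|=0.57966 <1
  x=-10.578: |R|=1.02210 >1
  x=-10.269: |R|=1.01053 >1
Stable set (-10.0000, 0).

(-10.0000,0); λ=-5 ⇒ h* = (10)/5 = 2.0000.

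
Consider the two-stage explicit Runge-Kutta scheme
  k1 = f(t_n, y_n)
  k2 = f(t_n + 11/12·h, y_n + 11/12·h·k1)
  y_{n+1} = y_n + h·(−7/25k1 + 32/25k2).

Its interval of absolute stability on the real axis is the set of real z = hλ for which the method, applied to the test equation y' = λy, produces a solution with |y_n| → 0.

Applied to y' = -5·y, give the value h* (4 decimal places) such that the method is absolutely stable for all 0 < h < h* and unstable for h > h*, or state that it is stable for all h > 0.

On y'=λy, z=hλ:
  k1=λy_n ⇒ h·k1=z·y_n;  k2=λ(1+11/12z)y_n ⇒ h·k2=z(1+11/12z)y_n
  y_{n+1}/y_n = 1 − 7/25z + 32/25z(1+11/12z) = 1 + z + 88/75z²
  R(z) = 1 + z + 88/75z².

Solve |R(x)|<1 on ℝ⁻.
x=-0.63: |R|=0.8357
R=1: x+88/75x²=0 ⇒ x=−75/88=-0.8523; min R=1−1/(4·88/75)=0.7869>−1
Confirm numerically:
  x=-0.746: |R|=0.90698 <1
  x=-0.685: |R|=0.86556 <1
  x=-0.430: |R|=0.78695 <1
  x=-0.391: |R|=0.78838 <1
  x=-1.293: |R|=1.66864 >1
  x=-1.061: |R|=1.25985 >1
  x=-0.956: |R|=1.11635 >1
Stable set (-0.8523, 0).

(-0.8523,0); λ=-5 ⇒ h* = (75/88)/5 = 0.1705.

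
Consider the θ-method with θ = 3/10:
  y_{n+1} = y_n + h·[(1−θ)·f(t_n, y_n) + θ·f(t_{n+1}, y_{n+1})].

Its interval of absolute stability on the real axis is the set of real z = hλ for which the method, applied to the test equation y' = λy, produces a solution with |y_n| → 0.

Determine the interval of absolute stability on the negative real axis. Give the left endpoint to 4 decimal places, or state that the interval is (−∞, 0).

On y'=λy, z=hλ:
  y_{n+1} = y_n + z·[7/10·y_n + 3/10·y_{n+1}] ⇒ (1 − 3/10z)y_{n+1} = (1 + 7/10z)y_n
  so R(z) = (1 + 7/10z)/(1 − 3/10z).

Find x<0 with |R(x)|<1.
x=-0.69: |R|=0.4283
R=−1: 1+7/10x = −1+3/10x ⇒ -2/5x=2 ⇒ x=2/(-2/5)=-5.0000
Confirm numerically:
  x=-4.660: |R|=0.94329 <1
  x=-2.411: |R|=0.39906 <1
  x=-2.149: |R|=0.30662 <1
  x=-5.556: |R|=1.08340 >1
  x=-5.482: |R|=1.07290 >1
  x=-5.266: |R|=1.04124 >1
So |R|<1 on (-5.0000, 0).

(-5.0000, 0).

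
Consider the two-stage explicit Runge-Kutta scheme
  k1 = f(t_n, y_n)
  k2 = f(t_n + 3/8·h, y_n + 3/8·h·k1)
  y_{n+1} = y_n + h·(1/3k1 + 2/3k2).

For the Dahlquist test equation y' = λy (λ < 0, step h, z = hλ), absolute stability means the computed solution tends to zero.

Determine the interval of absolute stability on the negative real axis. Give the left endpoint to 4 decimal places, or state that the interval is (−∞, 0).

Test eqn y'=λy, z=hλ:
  k1=λy_n ⇒ h·k1=z·y_n;  k2=λ(1+3/8z)y_n ⇒ h·k2=z(1+3/8z)y_n
  y_{n+1}/y_n = 1 + 1/3z + 2/3z(1+3/8z) = 1 + z + 1/4z²
  R(z) = 1 + z + 1/4z².

Boundary: |R(x)|=1, x<0.
x=-1.27: |R|=0.1332
R=1: x+1/4x²=0 ⇒ x=−4=-4.0000; min R=1−1/(4·1/4)=0.0000>−1
Confirm numerically:
  x=-2.915: |R|=0.20931 <1
  x=-2.733: |R|=0.13432 <1
  x=-2.293: |R|=0.02146 <1
  x=-4.390: |R|=1.42802 >1
  x=-4.193: |R|=1.20231 >1
  x=-4.081: |R|=1.08264 >1
Interval (-4.0000, 0).

z∈(-4.0000,0).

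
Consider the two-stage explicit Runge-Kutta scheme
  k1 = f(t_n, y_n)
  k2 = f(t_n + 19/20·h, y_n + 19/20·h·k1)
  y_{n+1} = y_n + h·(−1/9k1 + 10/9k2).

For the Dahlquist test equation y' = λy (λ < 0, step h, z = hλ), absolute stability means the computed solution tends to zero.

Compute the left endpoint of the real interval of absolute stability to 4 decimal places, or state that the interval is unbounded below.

Set f=λy, z=hλ:
  k1=λy_n ⇒ h·k1=z·y_n;  k2=λ(1+19/20z)y_n ⇒ h·k2=z(1+19/20z)y_n
  y_{n+1}/y_n = 1 − 1/9z + 10/9z(1+19/20z) = 1 + z + 19/18z²
  Hence R(z) = 1 + z + 19/18z².

Solve |R(x)|<1 on ℝ⁻.
x=-1.72: |R|=2.4028
R=1: x+19/18x²=0 ⇒ x=−18/19=-0.9474; min R=1−1/(4·19/18)=0.7632>−1
Confirm numerically:
  x=-0.732: |R|=0.83359 <1
  x=-0.499: |R|=0.76383 <1
  x=-0.482: |R|=0.76323 <1
  x=-1.520: |R|=1.91876 >1
  x=-0.986: |R|=1.04021 >1
Interval (-0.9474, 0).

left endpoint -0.9474.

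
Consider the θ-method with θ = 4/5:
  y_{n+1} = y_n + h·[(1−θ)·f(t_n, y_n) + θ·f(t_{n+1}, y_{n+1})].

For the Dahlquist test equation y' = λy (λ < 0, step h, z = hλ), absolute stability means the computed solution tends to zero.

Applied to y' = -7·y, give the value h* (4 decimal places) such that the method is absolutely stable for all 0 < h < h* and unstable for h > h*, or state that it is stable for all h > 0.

(−∞, 0) — no finite endpoint. Any h>0 works for λ=-7.

Set f=λy, z=hλ:
  y_{n+1} = y_n + z·[1/5·y_n + 4/5·y_{n+1}] ⇒ (1 − 4/5z)y_{n+1} = (1 + 1/5z)y_n
  Hence R(z) = (1 + 1/5z)/(1 − 4/5z).

Solve |R(x)|<1 on ℝ⁻.
x=-1.24: |R|=0.3775
x=-2: |R|=0.2308
x=-10: |R|=0.1111
x=-100: |R|=0.2346
θ=4/5≥1/2 ⇒ |1+1/5x|<|1−4/5x| ∀x<0 ⇒ stable on all of ℝ⁻.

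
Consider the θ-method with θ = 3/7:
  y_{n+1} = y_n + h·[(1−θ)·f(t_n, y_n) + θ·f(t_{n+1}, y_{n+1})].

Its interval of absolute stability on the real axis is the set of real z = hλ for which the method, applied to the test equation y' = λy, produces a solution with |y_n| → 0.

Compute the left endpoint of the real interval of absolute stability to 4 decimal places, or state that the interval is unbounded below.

z* = -14.0000.

Set f=λy, z=hλ:
  y_{n+1} = y_n + z·[4/7·y_n + 3/7·y_{n+1}] ⇒ (1 − 3/7z)y_{n+1} = (1 + 4/7z)y_n
  R(z) = (1 + 4/7z)/(1 − 3/7z).

Need |R(x)|<1, x<0.
x=-1.55: |R|=0.0687
R=−1: 1+4/7x = −1+3/7x ⇒ -1/7x=2 ⇒ x=2/(-1/7)=-14.0000
Confirm numerically:
  x=-11.546: |R|=0.94106 <1
  x=-11.026: |R|=0.92579 <1
  x=-8.616: |R|=0.83609 <1
  x=-14.287: |R|=1.00576 >1
  x=-14.081: |R|=1.00164 >1
Interval (-14.0000, 0).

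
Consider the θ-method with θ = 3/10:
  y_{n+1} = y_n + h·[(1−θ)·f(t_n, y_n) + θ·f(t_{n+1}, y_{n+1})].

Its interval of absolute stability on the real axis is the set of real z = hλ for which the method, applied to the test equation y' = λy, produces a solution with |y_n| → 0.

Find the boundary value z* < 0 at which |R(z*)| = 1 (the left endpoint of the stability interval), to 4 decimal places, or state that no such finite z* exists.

z* = -5.0000.

On y'=λy, z=hλ:
  y_{n+1} = y_n + z·[7/10·y_n + 3/10·y_{n+1}] ⇒ (1 − 3/10z)y_{n+1} = (1 + 7/10z)y_n
  R(z) = (1 + 7/10z)/(1 − 3/10z).

Need |R(x)|<1, x<0.
x=-1.8: |R|=0.1688
R=−1: 1+7/10x = −1+3/10x ⇒ -2/5x=2 ⇒ x=2/(-2/5)=-5.0000
Confirm numerically:
  x=-4.722: |R|=0.95398 <1
  x=-4.204: |R|=0.85919 <1
  x=-2.077: |R|=0.27965 <1
  x=-5.357: |R|=1.05477 >1
  x=-5.316: |R|=1.04871 >1
So |R|<1 on (-5.0000, 0).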